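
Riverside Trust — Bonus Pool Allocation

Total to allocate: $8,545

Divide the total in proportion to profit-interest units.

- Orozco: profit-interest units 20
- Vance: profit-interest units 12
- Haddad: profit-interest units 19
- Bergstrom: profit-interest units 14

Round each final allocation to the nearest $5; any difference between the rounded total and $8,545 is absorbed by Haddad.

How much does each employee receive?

Orozco: $2,630 | Vance: $1,580 | Haddad: $2,495 | Bergstrom: $1,840

Profit-interest units total: 65.
Unrounded shares: Orozco 20/65 × $8,545 = 2,629.23; Vance 12/65 × $8,545 = 1,577.54; Haddad 19/65 × $8,545 = 2,497.77; Bergstrom 14/65 × $8,545 = 1,840.46.
Rounded to nearest $5: Orozco $2,630; Vance $1,580; Haddad $2,500; Bergstrom $1,840. Sum = $8,550.
Difference $8,545 − $8,550 = −$5 applied to Haddad: Haddad becomes $2,495.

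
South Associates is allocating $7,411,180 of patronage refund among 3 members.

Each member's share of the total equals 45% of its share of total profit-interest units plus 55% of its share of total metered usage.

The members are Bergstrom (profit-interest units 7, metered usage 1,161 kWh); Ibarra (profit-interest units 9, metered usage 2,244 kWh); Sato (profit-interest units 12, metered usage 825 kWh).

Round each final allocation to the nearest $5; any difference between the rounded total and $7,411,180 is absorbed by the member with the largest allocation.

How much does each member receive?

Totals — profit-interest units 28, metered usage 4,230.
Combined weights (45% profit-interest units + 55% metered usage): Bergstrom 0.2635; Ibarra 0.4364; Sato 0.3001.
Raw shares: Bergstrom 1,952,530.56; Ibarra 3,234,356.84; Sato 2,224,292.60.
Rounded to nearest $5: Bergstrom $1,952,530; Ibarra $3,234,355; Sato $2,224,295. Sum = $7,411,180.
No rounding difference to absorb.

Bergstrom: $1,952,530 · Ibarra: $3,234,355 · Sato: $2,224,295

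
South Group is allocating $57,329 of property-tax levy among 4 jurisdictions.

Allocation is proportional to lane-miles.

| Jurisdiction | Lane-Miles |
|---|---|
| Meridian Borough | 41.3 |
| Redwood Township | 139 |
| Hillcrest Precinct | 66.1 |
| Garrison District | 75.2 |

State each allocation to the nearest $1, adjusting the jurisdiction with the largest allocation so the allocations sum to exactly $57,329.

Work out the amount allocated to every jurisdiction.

Combined lane-miles = 321.6.
Raw shares: Meridian Borough 41.3/321.6 × $57,329 = 7,362.21; Redwood Township 139/321.6 × $57,329 = 24,778.39; Hillcrest Precinct 66.1/321.6 × $57,329 = 11,783.11; Garrison District 75.2/321.6 × $57,329 = 13,405.29.
After rounding ($1): Meridian Borough $7,362; Redwood Township $24,778; Hillcrest Precinct $11,783; Garrison District $13,405. Sum = $57,328.
Difference $57,329 − $57,328 = +$1 applied to largest allocation (Redwood Township): Redwood Township becomes $24,779.

Meridian Borough: $7,362 | Redwood Township: $24,779 | Hillcrest Precinct: $11,783 | Garrison District: $13,405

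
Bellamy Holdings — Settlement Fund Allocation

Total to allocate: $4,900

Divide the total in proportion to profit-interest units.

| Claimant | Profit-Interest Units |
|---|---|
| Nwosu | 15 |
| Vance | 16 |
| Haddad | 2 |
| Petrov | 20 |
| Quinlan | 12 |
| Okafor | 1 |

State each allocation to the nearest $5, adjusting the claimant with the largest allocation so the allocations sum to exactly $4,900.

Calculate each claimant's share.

Nwosu: $1,115; Vance: $1,190; Haddad: $150; Petrov: $1,480; Quinlan: $890; Okafor: $75

Combined profit-interest units = 66.
Unrounded shares: Nwosu 15/66 × $4,900 = 1,113.64; Vance 16/66 × $4,900 = 1,187.88; Haddad 2/66 × $4,900 = 148.48; Petrov 20/66 × $4,900 = 1,484.85; Quinlan 12/66 × $4,900 = 890.91; Okafor 1/66 × $4,900 = 74.24.
Rounded to nearest $5: Nwosu $1,115; Vance $1,190; Haddad $150; Petrov $1,485; Quinlan $890; Okafor $75. Sum = $4,905.
Difference $4,900 − $4,905 = −$5 applied to largest allocation (Petrov): Petrov becomes $1,480.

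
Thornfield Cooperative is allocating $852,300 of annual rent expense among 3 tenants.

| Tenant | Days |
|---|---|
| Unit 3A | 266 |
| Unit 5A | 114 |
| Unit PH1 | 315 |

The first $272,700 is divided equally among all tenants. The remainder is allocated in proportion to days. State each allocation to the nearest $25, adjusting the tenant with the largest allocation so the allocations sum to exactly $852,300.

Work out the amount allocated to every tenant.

First tranche $272,700 split equally: $90,900 each.
Remainder $579,600 by days (total 695): Unit 3A 221,832.52 → $221,825; Unit 5A 95,071.08 → $95,075; Unit PH1 262,696.40 → $262,700.
Totals: Unit 3A $90,900 + $221,825 = $312,725; Unit 5A $90,900 + $95,075 = $185,975; Unit PH1 $90,900 + $262,700 = $353,600.

Unit 3A: $312,725; Unit 5A: $185,975; Unit PH1: $353,600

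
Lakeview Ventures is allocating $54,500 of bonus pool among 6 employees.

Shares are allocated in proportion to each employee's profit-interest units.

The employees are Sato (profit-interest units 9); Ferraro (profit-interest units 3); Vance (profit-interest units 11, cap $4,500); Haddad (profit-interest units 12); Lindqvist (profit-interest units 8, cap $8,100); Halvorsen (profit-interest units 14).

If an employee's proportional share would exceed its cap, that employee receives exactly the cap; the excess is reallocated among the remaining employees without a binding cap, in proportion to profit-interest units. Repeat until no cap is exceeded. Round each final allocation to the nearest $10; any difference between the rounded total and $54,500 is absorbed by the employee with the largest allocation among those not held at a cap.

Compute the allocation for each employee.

Combined profit-interest units = 57.
Pro-rata shares before constraints: Sato 8,605.26; Ferraro 2,868.42; Vance 10,517.54; Haddad 11,473.68; Lindqvist 7,649.12; Halvorsen 13,385.96.
Cap binds for Vance ($4,500); residual $50,000 reallocated over remaining profit-interest units 46.
Cap binds for Lindqvist ($8,100); residual $41,900 reallocated over remaining profit-interest units 38.
Remaining shares: Sato 9,923.68 → $9,920; Ferraro 3,307.89 → $3,310; Haddad 13,231.58 → $13,230; Halvorsen 15,436.84 → $15,440.

Sato: $9,920; Ferraro: $3,310; Vance: $4,500; Haddad: $13,230; Lindqvist: $8,100; Halvorsen: $15,440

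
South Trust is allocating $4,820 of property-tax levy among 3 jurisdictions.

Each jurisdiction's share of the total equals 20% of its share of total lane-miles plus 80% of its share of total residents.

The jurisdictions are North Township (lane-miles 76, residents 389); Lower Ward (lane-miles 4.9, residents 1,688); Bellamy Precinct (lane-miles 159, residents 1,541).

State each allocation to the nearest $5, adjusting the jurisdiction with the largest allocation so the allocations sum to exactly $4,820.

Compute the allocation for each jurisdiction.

North Township: $720 | Lower Ward: $1,820 | Bellamy Precinct: $2,280

Lane-miles total 239.9; residents total 3,618.
Combined weights (20% lane-miles + 80% residents): North Township 0.1494; Lower Ward 0.3773; Bellamy Precinct 0.4733.
Unrounded shares: North Township 719.98; Lower Ward 1,818.73; Bellamy Precinct 2,281.29.
After rounding ($5): North Township $720; Lower Ward $1,820; Bellamy Precinct $2,280. Sum = $4,820.
No rounding difference to absorb.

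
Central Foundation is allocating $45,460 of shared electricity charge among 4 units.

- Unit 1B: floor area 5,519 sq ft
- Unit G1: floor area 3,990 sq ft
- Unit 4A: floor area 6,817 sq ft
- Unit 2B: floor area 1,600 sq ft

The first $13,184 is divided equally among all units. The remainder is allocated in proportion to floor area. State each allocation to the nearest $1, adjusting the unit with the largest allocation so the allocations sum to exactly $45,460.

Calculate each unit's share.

First tranche $13,184 split equally: $3,296 each.
Remainder $32,276 by floor area (total 17,926): Unit 1B 9,937.03 → $9,937; Unit G1 7,184.05 → $7,184; Unit 4A 12,274.10 → $12,274; Unit 2B 2,880.82 → $2,881.
Totals: Unit 1B $3,296 + $9,937 = $13,233; Unit G1 $3,296 + $7,184 = $10,480; Unit 4A $3,296 + $12,274 = $15,570; Unit 2B $3,296 + $2,881 = $6,177.

Unit 1B: $13,233 | Unit G1: $10,480 | Unit 4A: $15,570 | Unit 2B: $6,177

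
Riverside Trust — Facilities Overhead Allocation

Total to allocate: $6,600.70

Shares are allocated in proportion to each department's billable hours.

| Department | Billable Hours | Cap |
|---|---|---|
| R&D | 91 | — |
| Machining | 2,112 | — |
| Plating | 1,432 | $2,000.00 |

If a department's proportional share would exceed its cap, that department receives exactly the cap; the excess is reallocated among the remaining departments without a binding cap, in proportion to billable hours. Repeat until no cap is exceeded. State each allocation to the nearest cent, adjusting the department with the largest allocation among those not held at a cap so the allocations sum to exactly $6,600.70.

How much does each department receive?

Combined billable hours = 3,635.
Pro-rata shares before constraints: R&D 165.2445; Machining 3,835.1247; Plating 2,600.3308.
Cap binds for Plating ($2,000.00); balance $4,600.70 reallocated over remaining billable hours 2,203.
Redistributed shares: R&D 190.0425 → $190.04; Machining 4,410.6575 → $4,410.66.

R&D: $190.04 | Machining: $4,410.66 | Plating: $2,000.00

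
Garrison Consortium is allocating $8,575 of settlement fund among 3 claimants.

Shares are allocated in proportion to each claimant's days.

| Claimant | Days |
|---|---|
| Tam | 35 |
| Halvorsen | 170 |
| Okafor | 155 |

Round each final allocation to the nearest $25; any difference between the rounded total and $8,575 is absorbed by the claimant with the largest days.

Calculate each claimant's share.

Tam: $825 | Halvorsen: $4,050 | Okafor: $3,700

Days total: 35 + 170 + 155 = 360.
Proportional shares: Tam 833.68; Halvorsen 4,049.31; Okafor 3,692.01.
After rounding ($25): Tam $825; Halvorsen $4,050; Okafor $3,700. Sum = $8,575.
Sum already equals the total — no adjustment.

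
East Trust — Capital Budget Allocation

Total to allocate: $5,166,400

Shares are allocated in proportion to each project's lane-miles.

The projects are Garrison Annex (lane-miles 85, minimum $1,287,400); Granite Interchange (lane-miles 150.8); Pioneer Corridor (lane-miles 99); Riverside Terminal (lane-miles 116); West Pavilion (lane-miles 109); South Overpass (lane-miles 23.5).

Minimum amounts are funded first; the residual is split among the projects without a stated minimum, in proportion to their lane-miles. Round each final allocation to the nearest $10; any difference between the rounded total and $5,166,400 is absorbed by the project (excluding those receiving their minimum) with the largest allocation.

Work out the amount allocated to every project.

Garrison Annex: $1,287,400; Granite Interchange: $1,173,900; Pioneer Corridor: $770,660; Riverside Terminal: $903,000; West Pavilion: $848,510; South Overpass: $182,930

Minimums first: Garrison Annex $1,287,400. Residual $3,879,000.
Residual split over remaining lane-miles 498.3: Granite Interchange 1,173,897.65 → $1,173,900; Pioneer Corridor 770,662.25 → $770,660; Riverside Terminal 902,998.19 → $903,000; West Pavilion 848,506.92 → $848,510; South Overpass 182,934.98 → $182,930.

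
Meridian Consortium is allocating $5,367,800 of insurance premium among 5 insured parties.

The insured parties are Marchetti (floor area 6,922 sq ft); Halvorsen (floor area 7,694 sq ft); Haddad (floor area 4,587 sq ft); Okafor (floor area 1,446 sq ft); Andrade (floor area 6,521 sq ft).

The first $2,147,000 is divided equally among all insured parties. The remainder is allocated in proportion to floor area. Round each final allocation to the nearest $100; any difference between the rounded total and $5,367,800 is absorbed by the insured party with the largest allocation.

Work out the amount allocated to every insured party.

Marchetti: $1,250,000 | Halvorsen: $1,341,400 | Haddad: $973,200 | Okafor: $600,800 | Andrade: $1,202,400

First tranche $2,147,000 split equally: $429,400 each.
Remainder $3,220,800 by floor area (total 27,170): Marchetti 820,551.26 → $820,600; Halvorsen 912,066.07 → $912,100; Haddad 543,754.49 → $543,800; Okafor 171,412.47 → $171,400; Andrade 773,015.71 → $773,000.
Rounding difference −$100 on remainder applied to Halvorsen.
Totals: Marchetti $429,400 + $820,600 = $1,250,000; Halvorsen $429,400 + $912,000 = $1,341,400; Haddad $429,400 + $543,800 = $973,200; Okafor $429,400 + $171,400 = $600,800; Andrade $429,400 + $773,000 = $1,202,400.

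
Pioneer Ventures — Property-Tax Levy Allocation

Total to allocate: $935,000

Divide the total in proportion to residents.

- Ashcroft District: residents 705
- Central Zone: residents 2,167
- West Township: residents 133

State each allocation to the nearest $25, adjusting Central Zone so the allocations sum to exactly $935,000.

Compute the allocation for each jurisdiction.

Combined residents = 3,005.
Pro-rata amounts: Ashcroft District 705/3,005 × $935,000 = 219,359.40; Central Zone 2,167/3,005 × $935,000 = 674,257.90; West Township 133/3,005 × $935,000 = 41,382.70.
After rounding ($25): Ashcroft District $219,350; Central Zone $674,250; West Township $41,375. Sum = $934,975.
Difference $935,000 − $934,975 = +$25 applied to Central Zone: Central Zone becomes $674,275.

Ashcroft District: $219,350 | Central Zone: $674,275 | West Township: $41,375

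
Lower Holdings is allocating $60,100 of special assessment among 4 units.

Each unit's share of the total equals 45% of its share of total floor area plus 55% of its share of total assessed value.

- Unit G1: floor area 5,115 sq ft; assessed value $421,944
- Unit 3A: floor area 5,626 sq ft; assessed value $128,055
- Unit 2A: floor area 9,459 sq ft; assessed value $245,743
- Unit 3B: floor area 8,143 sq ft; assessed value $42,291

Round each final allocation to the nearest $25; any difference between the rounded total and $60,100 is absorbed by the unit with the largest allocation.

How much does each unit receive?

Unit G1: $21,500; Unit 3A: $10,425; Unit 2A: $18,725; Unit 3B: $9,450

Totals — floor area 28,343, assessed value 838,033.
Blended shares (45% floor area + 55% assessed value): Unit G1 0.3581; Unit 3A 0.1734; Unit 2A 0.3115; Unit 3B 0.1570.
Unrounded shares: Unit G1 21,523.72; Unit 3A 10,419.30; Unit 2A 18,718.79; Unit 3B 9,438.19.
At nearest $25: Unit G1 $21,525; Unit 3A $10,425; Unit 2A $18,725; Unit 3B $9,450. Sum = $60,125.
Difference $60,100 − $60,125 = −$25 applied to largest allocation (Unit G1): Unit G1 becomes $21,500.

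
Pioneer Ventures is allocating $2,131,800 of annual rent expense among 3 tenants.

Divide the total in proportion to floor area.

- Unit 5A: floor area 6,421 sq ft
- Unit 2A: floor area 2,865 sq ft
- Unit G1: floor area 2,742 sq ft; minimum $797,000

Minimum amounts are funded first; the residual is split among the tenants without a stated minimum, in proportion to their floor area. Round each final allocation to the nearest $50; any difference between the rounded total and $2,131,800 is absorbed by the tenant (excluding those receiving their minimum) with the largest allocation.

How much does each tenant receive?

Minimums first: Unit G1 $797,000. Balance $1,334,800.
Balance split over remaining floor area 9,286: Unit 5A 922,975.53 → $923,000; Unit 2A 411,824.47 → $411,800.

Unit 5A: $923,000 · Unit 2A: $411,800 · Unit G1: $797,000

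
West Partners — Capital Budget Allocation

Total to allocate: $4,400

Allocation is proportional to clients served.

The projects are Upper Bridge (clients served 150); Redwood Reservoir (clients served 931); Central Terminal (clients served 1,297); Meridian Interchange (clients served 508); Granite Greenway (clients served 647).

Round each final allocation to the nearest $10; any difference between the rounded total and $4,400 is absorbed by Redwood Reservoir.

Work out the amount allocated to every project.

Upper Bridge: $190; Redwood Reservoir: $1,150; Central Terminal: $1,620; Meridian Interchange: $630; Granite Greenway: $810

Clients served total: 3,533.
Unrounded shares: Upper Bridge 150/3,533 × $4,400 = 186.81; Redwood Reservoir 931/3,533 × $4,400 = 1,159.47; Central Terminal 1,297/3,533 × $4,400 = 1,615.28; Meridian Interchange 508/3,533 × $4,400 = 632.66; Granite Greenway 647/3,533 × $4,400 = 805.77.
After rounding ($10): Upper Bridge $190; Redwood Reservoir $1,160; Central Terminal $1,620; Meridian Interchange $630; Granite Greenway $810. Sum = $4,410.
Difference $4,400 − $4,410 = −$10 applied to Redwood Reservoir: Redwood Reservoir becomes $1,150.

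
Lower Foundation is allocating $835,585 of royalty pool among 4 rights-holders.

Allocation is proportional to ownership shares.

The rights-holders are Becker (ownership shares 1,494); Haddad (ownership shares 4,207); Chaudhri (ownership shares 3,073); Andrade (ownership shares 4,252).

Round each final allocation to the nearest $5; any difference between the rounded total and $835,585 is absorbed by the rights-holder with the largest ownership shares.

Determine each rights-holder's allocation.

Becker: $95,835 · Haddad: $269,870 · Chaudhri: $197,125 · Andrade: $272,755

Sum of ownership shares: 1,494 + 4,207 + 3,073 + 4,252 = 13,026.
Pro-rata amounts: Becker 95,836.33; Haddad 269,868.42; Chaudhri 197,125.19; Andrade 272,755.06.
At nearest $5: Becker $95,835; Haddad $269,870; Chaudhri $197,125; Andrade $272,755. Sum = $835,585.
Sum already equals the total — no adjustment.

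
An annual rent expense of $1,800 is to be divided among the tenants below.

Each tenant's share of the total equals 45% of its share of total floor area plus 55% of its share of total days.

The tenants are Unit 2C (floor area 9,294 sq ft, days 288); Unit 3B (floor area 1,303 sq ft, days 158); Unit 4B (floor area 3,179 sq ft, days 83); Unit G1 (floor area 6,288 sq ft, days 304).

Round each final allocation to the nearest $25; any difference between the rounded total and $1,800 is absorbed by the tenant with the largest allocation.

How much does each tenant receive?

Unit 2C: $700 | Unit 3B: $250 | Unit 4B: $225 | Unit G1: $625

Floor area total 20,064; days total 833.
Composite weights (45% floor area + 55% days): Unit 2C 0.3986; Unit 3B 0.1335; Unit 4B 0.1261; Unit G1 0.3417.
Proportional shares: Unit 2C 717.49; Unit 3B 240.38; Unit 4B 226.98; Unit G1 615.15.
At nearest $25: Unit 2C $725; Unit 3B $250; Unit 4B $225; Unit G1 $625. Sum = $1,825.
Difference $1,800 − $1,825 = −$25 applied to largest allocation (Unit 2C): Unit 2C becomes $700.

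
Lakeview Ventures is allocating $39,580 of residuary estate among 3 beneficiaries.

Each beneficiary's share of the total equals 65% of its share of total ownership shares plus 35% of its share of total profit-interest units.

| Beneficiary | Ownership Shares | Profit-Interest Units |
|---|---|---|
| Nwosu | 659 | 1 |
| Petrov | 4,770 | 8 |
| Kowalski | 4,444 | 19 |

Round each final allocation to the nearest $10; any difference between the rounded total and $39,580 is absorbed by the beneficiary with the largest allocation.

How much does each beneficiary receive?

Nwosu: $2,210; Petrov: $16,390; Kowalski: $20,980

Ownership shares total 9,873; profit-interest units total 28.
Blended shares (65% ownership shares + 35% profit-interest units): Nwosu 0.0559; Petrov 0.4140; Kowalski 0.5301.
Unrounded shares: Nwosu 2,211.97; Petrov 16,387.64; Kowalski 20,980.40.
At nearest $10: Nwosu $2,210; Petrov $16,390; Kowalski $20,980. Sum = $39,580.
No rounding difference to absorb.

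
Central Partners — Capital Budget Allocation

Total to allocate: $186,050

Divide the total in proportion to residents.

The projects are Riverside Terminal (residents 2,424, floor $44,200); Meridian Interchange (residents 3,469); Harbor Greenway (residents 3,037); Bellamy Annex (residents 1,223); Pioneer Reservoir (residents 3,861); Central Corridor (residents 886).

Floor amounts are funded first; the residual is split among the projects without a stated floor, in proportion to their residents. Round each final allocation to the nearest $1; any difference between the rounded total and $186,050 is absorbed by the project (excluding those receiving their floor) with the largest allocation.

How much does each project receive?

Riverside Terminal: $44,200; Meridian Interchange: $39,442; Harbor Greenway: $34,530; Bellamy Annex: $13,905; Pioneer Reservoir: $43,899; Central Corridor: $10,074

Fund the minimums — Riverside Terminal $44,200. Balance $141,850.
Balance split over remaining residents 12,476: Meridian Interchange 39,441.94 → $39,442; Harbor Greenway 34,530.17 → $34,530; Bellamy Annex 13,905.30 → $13,905; Pioneer Reservoir 43,898.91 → $43,899; Central Corridor 10,073.67 → $10,074.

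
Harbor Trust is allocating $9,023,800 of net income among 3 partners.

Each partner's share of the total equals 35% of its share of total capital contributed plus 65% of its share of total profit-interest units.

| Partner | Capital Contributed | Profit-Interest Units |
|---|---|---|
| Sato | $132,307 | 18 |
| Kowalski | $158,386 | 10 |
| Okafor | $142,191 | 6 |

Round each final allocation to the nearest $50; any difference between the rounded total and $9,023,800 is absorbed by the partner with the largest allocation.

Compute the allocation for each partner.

Sato: $4,070,550 · Kowalski: $2,880,750 · Okafor: $2,072,500

Capital contributed total 432,884; profit-interest units total 34.
Blended shares (35% capital contributed + 65% profit-interest units): Sato 0.4511; Kowalski 0.3192; Okafor 0.2297.
Pro-rata amounts: Sato 4,070,563.24; Kowalski 2,880,725.54; Okafor 2,072,511.22.
After rounding ($50): Sato $4,070,550; Kowalski $2,880,750; Okafor $2,072,500. Sum = $9,023,800.
No rounding difference to absorb.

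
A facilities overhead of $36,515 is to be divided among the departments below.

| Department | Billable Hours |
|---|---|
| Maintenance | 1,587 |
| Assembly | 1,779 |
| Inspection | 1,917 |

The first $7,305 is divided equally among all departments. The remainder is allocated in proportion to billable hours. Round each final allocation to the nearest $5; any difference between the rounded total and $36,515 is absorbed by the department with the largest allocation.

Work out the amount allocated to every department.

Maintenance: $11,210 | Assembly: $12,270 | Inspection: $13,035

$7,305 shared equally gives $2,435 per department.
Remainder $29,210 by billable hours (total 5,283): Maintenance 8,774.61 → $8,775; Assembly 9,836.19 → $9,835; Inspection 10,599.20 → $10,600.
Totals: Maintenance $2,435 + $8,775 = $11,210; Assembly $2,435 + $9,835 = $12,270; Inspection $2,435 + $10,600 = $13,035.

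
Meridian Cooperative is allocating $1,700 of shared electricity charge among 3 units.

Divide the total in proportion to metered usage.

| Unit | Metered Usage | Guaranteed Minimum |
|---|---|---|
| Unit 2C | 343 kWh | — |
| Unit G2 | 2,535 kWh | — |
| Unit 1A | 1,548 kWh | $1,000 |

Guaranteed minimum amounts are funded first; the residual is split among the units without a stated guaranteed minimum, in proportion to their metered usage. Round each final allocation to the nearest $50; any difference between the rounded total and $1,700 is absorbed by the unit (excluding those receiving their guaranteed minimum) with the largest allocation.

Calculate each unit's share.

Minimums first: Unit 1A $1,000. Residual $700.
Residual split over remaining metered usage 2,878: Unit 2C 83.43 → $100; Unit G2 616.57 → $600.

Unit 2C: $100; Unit G2: $600; Unit 1A: $1,000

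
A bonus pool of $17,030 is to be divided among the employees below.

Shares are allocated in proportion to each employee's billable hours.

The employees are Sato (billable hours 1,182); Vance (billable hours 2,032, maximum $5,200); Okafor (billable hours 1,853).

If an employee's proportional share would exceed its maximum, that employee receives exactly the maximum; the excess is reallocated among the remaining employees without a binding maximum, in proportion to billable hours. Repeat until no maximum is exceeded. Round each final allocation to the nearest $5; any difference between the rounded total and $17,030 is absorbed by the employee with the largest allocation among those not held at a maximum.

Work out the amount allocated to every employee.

Billable hours total: 5,067.
Pro-rata shares before constraints: Sato 3,972.66; Vance 6,829.48; Okafor 6,227.86.
Cap binds for Vance ($5,200); balance $11,830 reallocated over remaining billable hours 3,035.
Shares after redistribution: Sato 4,607.27 → $4,605; Okafor 7,222.73 → $7,225.

Sato: $4,605 · Vance: $5,200 · Okafor: $7,225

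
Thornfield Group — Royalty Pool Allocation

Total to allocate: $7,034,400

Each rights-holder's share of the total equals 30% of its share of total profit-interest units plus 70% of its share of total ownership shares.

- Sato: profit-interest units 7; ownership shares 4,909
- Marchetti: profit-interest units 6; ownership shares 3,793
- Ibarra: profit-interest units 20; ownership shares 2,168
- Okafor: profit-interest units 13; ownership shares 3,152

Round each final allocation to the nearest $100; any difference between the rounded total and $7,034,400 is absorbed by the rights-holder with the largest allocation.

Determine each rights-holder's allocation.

Sato: $2,045,000 · Marchetti: $1,607,200 · Ibarra: $1,678,900 · Okafor: $1,703,300

Profit-interest units total 46; ownership shares total 14,022.
Composite weights (30% profit-interest units + 70% ownership shares): Sato 0.2907; Marchetti 0.2285; Ibarra 0.2387; Okafor 0.2421.
Pro-rata amounts: Sato 2,045,020.17; Marchetti 1,607,239.98; Ibarra 1,678,863.02; Okafor 1,703,276.84.
At nearest $100: Sato $2,045,000; Marchetti $1,607,200; Ibarra $1,678,900; Okafor $1,703,300. Sum = $7,034,400.
Rounded total matches; no reconciliation needed.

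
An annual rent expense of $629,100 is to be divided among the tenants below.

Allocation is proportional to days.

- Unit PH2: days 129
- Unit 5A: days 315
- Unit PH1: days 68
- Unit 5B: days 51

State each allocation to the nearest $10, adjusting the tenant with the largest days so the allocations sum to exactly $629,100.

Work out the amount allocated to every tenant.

Total days = 129 + 315 + 68 + 51 = 563.
Pro-rata amounts: Unit PH2 144,145.47; Unit 5A 351,983.13; Unit PH1 75,983.66; Unit 5B 56,987.74.
Rounded to nearest $10: Unit PH2 $144,150; Unit 5A $351,980; Unit PH1 $75,980; Unit 5B $56,990. Sum = $629,100.
Sum already equals the total — no adjustment.

Unit PH2: $144,150 · Unit 5A: $351,980 · Unit PH1: $75,980 · Unit 5B: $56,990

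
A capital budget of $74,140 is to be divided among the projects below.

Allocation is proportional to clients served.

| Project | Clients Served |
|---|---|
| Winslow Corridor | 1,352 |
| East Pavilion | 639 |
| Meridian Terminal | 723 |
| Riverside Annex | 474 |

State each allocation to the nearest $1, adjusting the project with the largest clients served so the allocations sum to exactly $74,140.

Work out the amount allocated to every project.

Winslow Corridor: $31,442 · East Pavilion: $14,861 · Meridian Terminal: $16,814 · Riverside Annex: $11,023

Clients served total: 1,352 + 639 + 723 + 474 = 3,188.
Pro-rata amounts: Winslow Corridor 31,442.06; East Pavilion 14,860.56; Meridian Terminal 16,814.06; Riverside Annex 11,023.32.
Rounded to nearest $1: Winslow Corridor $31,442; East Pavilion $14,861; Meridian Terminal $16,814; Riverside Annex $11,023. Sum = $74,140.
No rounding difference to absorb.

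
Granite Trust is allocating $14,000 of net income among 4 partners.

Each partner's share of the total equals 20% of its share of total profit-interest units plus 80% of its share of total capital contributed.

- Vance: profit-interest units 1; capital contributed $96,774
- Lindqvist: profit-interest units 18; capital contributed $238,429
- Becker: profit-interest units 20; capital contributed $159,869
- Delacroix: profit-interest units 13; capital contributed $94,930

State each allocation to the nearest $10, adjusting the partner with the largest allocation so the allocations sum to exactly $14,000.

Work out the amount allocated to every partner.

Totals — profit-interest units 52, capital contributed 590,002.
Composite weights (20% profit-interest units + 80% capital contributed): Vance 0.1351; Lindqvist 0.3925; Becker 0.2937; Delacroix 0.1787.
Pro-rata amounts: Vance 1,890.91; Lindqvist 5,495.33; Becker 4,111.71; Delacroix 2,502.05.
Rounded to nearest $10: Vance $1,890; Lindqvist $5,500; Becker $4,110; Delacroix $2,500. Sum = $14,000.
No rounding difference to absorb.

Vance: $1,890 | Lindqvist: $5,500 | Becker: $4,110 | Delacroix: $2,500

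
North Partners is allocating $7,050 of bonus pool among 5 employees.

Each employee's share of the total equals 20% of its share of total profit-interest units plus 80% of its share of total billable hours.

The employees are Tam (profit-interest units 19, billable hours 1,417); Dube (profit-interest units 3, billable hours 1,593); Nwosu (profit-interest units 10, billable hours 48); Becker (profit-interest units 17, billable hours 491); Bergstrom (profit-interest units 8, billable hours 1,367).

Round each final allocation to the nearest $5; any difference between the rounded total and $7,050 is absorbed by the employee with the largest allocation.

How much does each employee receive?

Tam: $2,100 · Dube: $1,900 · Nwosu: $300 · Becker: $985 · Bergstrom: $1,765

Totals — profit-interest units 57, billable hours 4,916.
Combined weights (20% profit-interest units + 80% billable hours): Tam 0.2973; Dube 0.2698; Nwosu 0.0429; Becker 0.1396; Bergstrom 0.2505.
Pro-rata amounts: Tam 2,095.69; Dube 1,901.82; Nwosu 302.44; Becker 983.84; Bergstrom 1,766.22.
After rounding ($5): Tam $2,095; Dube $1,900; Nwosu $300; Becker $985; Bergstrom $1,765. Sum = $7,045.
Difference $7,050 − $7,045 = +$5 applied to largest allocation (Tam): Tam becomes $2,100.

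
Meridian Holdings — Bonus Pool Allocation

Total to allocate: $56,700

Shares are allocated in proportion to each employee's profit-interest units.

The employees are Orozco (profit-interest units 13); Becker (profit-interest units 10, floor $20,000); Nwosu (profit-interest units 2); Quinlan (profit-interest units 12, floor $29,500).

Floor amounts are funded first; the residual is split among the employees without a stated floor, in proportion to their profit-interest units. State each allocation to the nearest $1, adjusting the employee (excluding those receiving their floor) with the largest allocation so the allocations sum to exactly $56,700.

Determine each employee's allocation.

Orozco: $6,240 · Becker: $20,000 · Nwosu: $960 · Quinlan: $29,500

Guaranteed amounts: Becker $20,000; Quinlan $29,500. Balance $7,200.
Balance split over remaining profit-interest units 15: Orozco 6,240.00 → $6,240; Nwosu 960.00 → $960.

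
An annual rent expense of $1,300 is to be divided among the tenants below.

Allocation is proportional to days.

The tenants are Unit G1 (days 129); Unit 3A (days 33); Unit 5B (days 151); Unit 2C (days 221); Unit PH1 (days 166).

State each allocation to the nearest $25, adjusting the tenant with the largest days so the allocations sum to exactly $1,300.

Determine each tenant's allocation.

Combined days = 700.
Raw shares: Unit G1 129/700 × $1,300 = 239.57; Unit 3A 33/700 × $1,300 = 61.29; Unit 5B 151/700 × $1,300 = 280.43; Unit 2C 221/700 × $1,300 = 410.43; Unit PH1 166/700 × $1,300 = 308.29.
Rounded to nearest $25: Unit G1 $250; Unit 3A $50; Unit 5B $275; Unit 2C $400; Unit PH1 $300. Sum = $1,275.
Difference $1,300 − $1,275 = +$25 applied to largest days (Unit 2C): Unit 2C becomes $425.

Unit G1: $250; Unit 3A: $50; Unit 5B: $275; Unit 2C: $425; Unit PH1: $300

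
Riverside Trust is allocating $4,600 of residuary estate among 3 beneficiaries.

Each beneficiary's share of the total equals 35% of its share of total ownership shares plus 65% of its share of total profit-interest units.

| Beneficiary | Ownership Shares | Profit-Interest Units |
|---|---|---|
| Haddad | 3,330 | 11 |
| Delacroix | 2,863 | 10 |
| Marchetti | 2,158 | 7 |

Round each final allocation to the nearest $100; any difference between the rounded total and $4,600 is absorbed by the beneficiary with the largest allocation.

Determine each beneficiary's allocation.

Totals — ownership shares 8,351, profit-interest units 28.
Combined weights (35% ownership shares + 65% profit-interest units): Haddad 0.3949; Delacroix 0.3521; Marchetti 0.2529.
Unrounded shares: Haddad 1,816.64; Delacroix 1,619.82; Marchetti 1,163.54.
At nearest $100: Haddad $1,800; Delacroix $1,600; Marchetti $1,200. Sum = $4,600.
No rounding difference to absorb.

Haddad: $1,800 · Delacroix: $1,600 · Marchetti: $1,200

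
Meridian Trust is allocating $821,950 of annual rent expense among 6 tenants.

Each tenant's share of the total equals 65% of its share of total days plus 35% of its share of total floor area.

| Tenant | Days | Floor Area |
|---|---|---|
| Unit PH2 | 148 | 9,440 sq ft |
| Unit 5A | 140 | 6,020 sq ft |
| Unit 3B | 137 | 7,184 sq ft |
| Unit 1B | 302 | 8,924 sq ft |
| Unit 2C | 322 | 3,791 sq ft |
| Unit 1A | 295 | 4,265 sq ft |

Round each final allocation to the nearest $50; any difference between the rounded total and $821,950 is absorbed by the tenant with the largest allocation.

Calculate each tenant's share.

Days total 1,344; floor area total 39,624.
Composite weights (65% days + 35% floor area): Unit PH2 0.1550; Unit 5A 0.1209; Unit 3B 0.1297; Unit 1B 0.2249; Unit 2C 0.1892; Unit 1A 0.1803.
Raw shares: Unit PH2 127,370.35; Unit 5A 99,359.93; Unit 3B 106,618.37; Unit 1B 184,842.18; Unit 2C 155,525.42; Unit 1A 148,233.76.
After rounding ($50): Unit PH2 $127,350; Unit 5A $99,350; Unit 3B $106,600; Unit 1B $184,850; Unit 2C $155,550; Unit 1A $148,250. Sum = $821,950.
No rounding difference to absorb.

Unit PH2: $127,350 · Unit 5A: $99,350 · Unit 3B: $106,600 · Unit 1B: $184,850 · Unit 2C: $155,550 · Unit 1A: $148,250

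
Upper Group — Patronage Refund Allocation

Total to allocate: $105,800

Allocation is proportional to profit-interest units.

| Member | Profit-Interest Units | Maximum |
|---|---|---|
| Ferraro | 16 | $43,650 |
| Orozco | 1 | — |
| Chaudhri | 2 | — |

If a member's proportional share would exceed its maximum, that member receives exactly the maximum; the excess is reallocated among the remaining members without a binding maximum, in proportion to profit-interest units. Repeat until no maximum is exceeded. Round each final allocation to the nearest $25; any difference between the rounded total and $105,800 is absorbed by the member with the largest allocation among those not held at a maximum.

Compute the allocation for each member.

Ferraro: $43,650 | Orozco: $20,725 | Chaudhri: $41,425

Sum of profit-interest units: 19.
Unconstrained shares: Ferraro 89,094.74; Orozco 5,568.42; Chaudhri 11,136.84.
Capped: Ferraro ($43,650); remaining pool $62,150 reallocated over remaining profit-interest units 3.
Shares after redistribution: Orozco 20,716.67 → $20,725; Chaudhri 41,433.33 → $41,425.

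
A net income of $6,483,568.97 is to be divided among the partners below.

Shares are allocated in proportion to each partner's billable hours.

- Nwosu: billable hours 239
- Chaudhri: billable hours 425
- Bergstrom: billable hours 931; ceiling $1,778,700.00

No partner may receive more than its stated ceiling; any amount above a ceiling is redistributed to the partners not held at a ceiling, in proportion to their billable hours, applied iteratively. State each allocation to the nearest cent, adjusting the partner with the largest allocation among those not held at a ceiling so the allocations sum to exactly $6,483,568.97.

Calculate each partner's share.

Nwosu: $1,693,469.40; Chaudhri: $3,011,399.57; Bergstrom: $1,778,700.00

Sum of billable hours: 1,595.
Proportional shares (ignoring caps): Nwosu 971,519.1121; Chaudhri 1,727,596.7475; Bergstrom 3,784,453.1104.
Cap binds for Bergstrom ($1,778,700.00); balance $4,704,868.97 reallocated over remaining billable hours 664.
Redistributed shares: Nwosu 1,693,469.4034 → $1,693,469.40; Chaudhri 3,011,399.5666 → $3,011,399.57.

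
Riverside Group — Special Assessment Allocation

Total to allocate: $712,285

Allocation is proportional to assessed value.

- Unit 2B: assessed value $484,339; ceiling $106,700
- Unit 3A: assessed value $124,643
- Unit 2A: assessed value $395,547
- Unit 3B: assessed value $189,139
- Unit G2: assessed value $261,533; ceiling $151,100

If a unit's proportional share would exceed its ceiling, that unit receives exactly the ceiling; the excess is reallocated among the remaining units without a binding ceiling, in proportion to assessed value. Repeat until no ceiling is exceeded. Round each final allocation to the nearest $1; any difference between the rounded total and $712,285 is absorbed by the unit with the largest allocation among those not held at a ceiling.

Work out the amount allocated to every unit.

Combined assessed value = 1,455,201.
Proportional shares (ignoring caps): Unit 2B 237,072.00; Unit 3A 61,009.67; Unit 2A 193,610.501; Unit 3B 92,578.88; Unit G2 128,013.95.
Held at cap: Unit 2B ($106,700); remaining pool $605,585 reallocated over remaining assessed value 970,862.
Held at cap: Unit G2 ($151,100); remaining pool $454,485 reallocated over remaining assessed value 709,329.
Redistributed shares: Unit 3A 79,861.92 → $79,862; Unit 2A 253,436.95 → $253,437; Unit 3B 121,186.13 → $121,186.

Unit 2B: $106,700 | Unit 3A: $79,862 | Unit 2A: $253,437 | Unit 3B: $121,186 | Unit G2: $151,100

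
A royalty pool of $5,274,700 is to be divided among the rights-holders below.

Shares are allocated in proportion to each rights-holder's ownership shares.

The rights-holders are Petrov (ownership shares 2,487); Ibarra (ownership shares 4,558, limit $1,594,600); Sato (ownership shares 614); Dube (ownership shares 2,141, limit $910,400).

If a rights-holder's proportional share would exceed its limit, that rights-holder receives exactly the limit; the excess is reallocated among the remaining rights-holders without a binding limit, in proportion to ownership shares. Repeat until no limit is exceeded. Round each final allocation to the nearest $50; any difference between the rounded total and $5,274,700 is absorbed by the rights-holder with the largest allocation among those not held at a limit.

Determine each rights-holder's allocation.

Petrov: $2,221,300 · Ibarra: $1,594,600 · Sato: $548,400 · Dube: $910,400

Sum of ownership shares: 9,800.
Proportional shares (ignoring caps): Petrov 1,338,589.68; Ibarra 2,453,273.73; Sato 330,476.10; Dube 1,152,360.48.
Capped: Ibarra ($1,594,600), Dube ($910,400); remaining pool $2,769,700 reallocated over remaining ownership shares 3,101.
Remaining shares: Petrov 2,221,297.61 → $2,221,300; Sato 548,402.39 → $548,400.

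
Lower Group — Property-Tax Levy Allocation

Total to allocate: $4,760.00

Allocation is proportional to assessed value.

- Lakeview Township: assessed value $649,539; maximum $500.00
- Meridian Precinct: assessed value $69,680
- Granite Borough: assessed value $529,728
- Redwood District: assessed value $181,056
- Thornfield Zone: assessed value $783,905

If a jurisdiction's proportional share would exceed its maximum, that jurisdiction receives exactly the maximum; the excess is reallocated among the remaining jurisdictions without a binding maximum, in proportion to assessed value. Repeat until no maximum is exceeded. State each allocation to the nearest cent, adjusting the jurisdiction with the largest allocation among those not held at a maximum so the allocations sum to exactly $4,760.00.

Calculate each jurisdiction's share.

Assessed value total: 2,213,908.
Unconstrained shares: Lakeview Township 1,396.5375; Meridian Precinct 149.8151; Granite Borough 1,138.9386; Redwood District 389.2784; Thornfield Zone 1,685.4304.
Held at cap: Lakeview Township ($500.00); residual $4,260.00 reallocated over remaining assessed value 1,564,369.
Shares after redistribution: Meridian Precinct 189.7486 → $189.75; Granite Borough 1,442.5249 → $1,442.52; Redwood District 493.0413 → $493.04; Thornfield Zone 2,134.6852 → $2,134.69.

Lakeview Township: $500.00; Meridian Precinct: $189.75; Granite Borough: $1,442.52; Redwood District: $493.04; Thornfield Zone: $2,134.69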